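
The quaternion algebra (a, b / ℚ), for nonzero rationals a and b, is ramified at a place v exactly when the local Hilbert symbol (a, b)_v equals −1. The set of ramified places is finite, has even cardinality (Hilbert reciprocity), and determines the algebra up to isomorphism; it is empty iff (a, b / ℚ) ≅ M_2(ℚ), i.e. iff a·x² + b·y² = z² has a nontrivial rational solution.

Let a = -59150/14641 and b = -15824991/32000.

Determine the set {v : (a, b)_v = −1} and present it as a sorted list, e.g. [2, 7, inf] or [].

Mod squares: a ≡ -14, b ≡ -195. Check v ∈ {∞, 2, 3, 5, 7, 11, 13}.
v=2: v_2(a)=1, v_2(b)=-8; units ≡ 1, 5 (mod 8); ε·ε+αω+βω = 0·0+1·1+-8·0 ≡ 1  ⇒  (a,b)_2 = -1.
v=11: a=11^-4·(≡8), b=11^0·(≡5) mod 11; (8|11)=-1, (5|11)=+1; (−1)^{-4·0·5}·(-1)^0·(+1)^-4 = +1.
v=3: a=3^0·(≡1), b=3^1·(≡1) mod 3; (1|3)=+1, (1|3)=+1; (−1)^{0·1·1}·(+1)^1·(+1)^0 = +1.
v=7: a=7^1·(≡5), b=7^4·(≡1) mod 7; (5|7)=-1, (1|7)=+1; (−1)^{1·4·3}·(-1)^4·(+1)^1 = +1.
v=∞: -14 < 0 and -195 < 0  ⇒  (a,b)_∞ = -1.
v=13: a=13^2·(≡9), b=13^3·(≡11) mod 13; (9|13)=+1, (11|13)=-1; (−1)^{2·3·6}·(+1)^3·(-1)^2 = +1.
v=5: a=5^2·(≡4), b=5^-3·(≡4) mod 5; (4|5)=+1, (4|5)=+1; (−1)^{2·-3·2}·(+1)^-3·(+1)^2 = +1.
|Ram(-14, -195)| = 2, even; anisotropic at {2, ∞}.

[2, inf]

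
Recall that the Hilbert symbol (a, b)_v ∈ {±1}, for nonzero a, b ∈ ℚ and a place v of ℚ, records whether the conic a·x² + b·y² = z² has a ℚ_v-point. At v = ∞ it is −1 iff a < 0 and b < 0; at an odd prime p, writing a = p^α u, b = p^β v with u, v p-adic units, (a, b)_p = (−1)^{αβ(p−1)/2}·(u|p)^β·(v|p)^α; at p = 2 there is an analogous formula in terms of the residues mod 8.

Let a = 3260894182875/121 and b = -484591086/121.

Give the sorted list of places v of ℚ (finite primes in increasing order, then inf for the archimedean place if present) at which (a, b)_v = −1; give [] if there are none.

[2, 3]

Mod squares: a ≡ 35, b ≡ -13566. Check v ∈ {∞, 2, 3, 5, 7, 11, 17, 19}.
v=19: a=19^2·(≡6), b=19^1·(≡12) mod 19; (6|19)=+1, (12|19)=-1; (−1)^{2·1·9}·(+1)^1·(-1)^2 = +1.
v=7: a=7^3·(≡3), b=7^3·(≡4) mod 7; (3|7)=-1, (4|7)=+1; (−1)^{3·3·3}·(-1)^3·(+1)^3 = +1.
v=11: a=11^-2·(≡10), b=11^-2·(≡10) mod 11; (10|11)=-1, (10|11)=-1; (−1)^{-2·-2·5}·(-1)^-2·(-1)^-2 = +1.
v=3: a=3^6·(≡2), b=3^7·(≡2) mod 3; (2|3)=-1, (2|3)=-1; (−1)^{6·7·1}·(-1)^7·(-1)^6 = -1.
v=17: a=17^2·(≡13), b=17^1·(≡2) mod 17; (13|17)=+1, (2|17)=+1; (−1)^{2·1·8}·(+1)^1·(+1)^2 = +1.
v=5: a=5^3·(≡3), b=5^0·(≡4) mod 5; (3|5)=-1, (4|5)=+1; (−1)^{3·0·2}·(-1)^0·(+1)^3 = +1.
v=∞: 35 > 0 and -13566 < 0  ⇒  (a,b)_∞ = +1.
v=2: v_2(a)=0, v_2(b)=1; units ≡ 3, 1 (mod 8); ε·ε+αω+βω = 1·0+0·0+1·1 ≡ 1  ⇒  (a,b)_2 = -1.
|Ram(35, -13566)| = 2, even; anisotropic at {2, 3}.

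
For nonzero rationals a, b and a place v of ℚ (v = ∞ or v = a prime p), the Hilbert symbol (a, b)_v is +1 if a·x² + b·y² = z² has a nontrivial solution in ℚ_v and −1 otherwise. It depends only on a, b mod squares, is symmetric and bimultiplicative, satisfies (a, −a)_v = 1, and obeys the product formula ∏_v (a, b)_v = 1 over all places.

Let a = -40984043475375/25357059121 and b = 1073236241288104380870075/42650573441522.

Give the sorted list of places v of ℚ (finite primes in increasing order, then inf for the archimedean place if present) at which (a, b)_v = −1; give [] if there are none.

(a, b) ≡ (-15015, 6) mod (ℚ^×)²; places V = {2, 3, 5, 7, 11, 13, 17, 19, 23, 29, 41, 43, ∞}.
(a,b)_5: α=3, u≡2; β=2, v≡4 (mod 5); (2|5)=-1, (4|5)=+1; sign (−1)^0·-1^2·+1^3 = +1.
(a,b)_13: α=1, u≡2; β=0, v≡8 (mod 13); (2|13)=-1, (8|13)=-1; sign (−1)^0·-1^0·-1^1 = -1.
(a,b)_19: α=-2, u≡2; β=-2, v≡6 (mod 19); (2|19)=-1, (6|19)=+1; sign (−1)^0·-1^-2·+1^-2 = +1.
(a,b)_7: α=1, u≡4; β=2, v≡5 (mod 7); (4|7)=+1, (5|7)=-1; sign (−1)^0·+1^2·-1^1 = -1.
(a,b)_11: α=1, u≡7; β=4, v≡6 (mod 11); (7|11)=-1, (6|11)=-1; sign (−1)^0·-1^4·-1^1 = -1.
(a,b)_∞: sgn(-15015)=−, sgn(6)=+, so +1.
(a,b)_23: α=0, u≡3; β=2, v≡1 (mod 23); (3|23)=+1, (1|23)=+1; sign (−1)^0·+1^2·+1^0 = +1.
(a,b)_43: α=2, u≡23; β=4, v≡17 (mod 43); (23|43)=+1, (17|43)=+1; sign (−1)^0·+1^4·+1^2 = +1.
(a,b)_41: α=0, u≡4; β=2, v≡6 (mod 41); (4|41)=+1, (6|41)=-1; sign (−1)^0·+1^2·-1^0 = +1.
(a,b)_17: α=-4, u≡15; β=-4, v≡10 (mod 17); (15|17)=+1, (10|17)=-1; sign (−1)^0·+1^-4·-1^-4 = +1.
(a,b)_29: α=-2, u≡4; β=-4, v≡23 (mod 29); (4|29)=+1, (23|29)=+1; sign (−1)^0·+1^-4·+1^-2 = +1.
(a,b)_3: α=11, u≡2; β=9, v≡2 (mod 3); (2|3)=-1, (2|3)=-1; sign (−1)^1·-1^9·-1^11 = -1.
(a,b)_2: α=0, β=-1; u≡1, v≡3 (mod 8); ε(u)ε(v)=0·1, αω(v)=0·1, βω(u)=-1·0; sum ≡ 0  ⇒  +1.
(-15015, 6 / ℚ) ramifies at {3, 7, 11, 13}: a division algebra.

[3, 7, 11, 13]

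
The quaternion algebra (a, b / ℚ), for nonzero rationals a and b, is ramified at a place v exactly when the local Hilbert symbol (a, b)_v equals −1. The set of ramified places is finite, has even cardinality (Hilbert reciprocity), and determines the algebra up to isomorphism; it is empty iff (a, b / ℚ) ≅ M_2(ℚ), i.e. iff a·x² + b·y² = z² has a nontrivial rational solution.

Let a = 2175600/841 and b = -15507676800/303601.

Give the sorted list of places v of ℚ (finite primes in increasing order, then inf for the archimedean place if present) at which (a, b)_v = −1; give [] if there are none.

[2, 37]

(a, b) ≡ (111, -2442) mod (ℚ^×)²; places V = {2, 3, 5, 7, 11, 19, 29, 37, ∞}.
(a,b)_5: α=2, u≡4; β=2, v≡3 (mod 5); (4|5)=+1, (3|5)=-1; sign (−1)^0·+1^2·-1^2 = +1.
(a,b)_7: α=2, u≡6; β=2, v≡4 (mod 7); (6|7)=-1, (4|7)=+1; sign (−1)^0·-1^2·+1^2 = +1.
(a,b)_37: α=1, u≡3; β=1, v≡8 (mod 37); (3|37)=+1, (8|37)=-1; sign (−1)^0·+1^1·-1^1 = -1.
(a,b)_19: α=0, u≡1; β=-2, v≡16 (mod 19); (1|19)=+1, (16|19)=+1; sign (−1)^0·+1^-2·+1^0 = +1.
(a,b)_3: α=1, u≡1; β=5, v≡2 (mod 3); (1|3)=+1, (2|3)=-1; sign (−1)^1·+1^5·-1^1 = +1.
(a,b)_11: α=0, u≡4; β=1, v≡9 (mod 11); (4|11)=+1, (9|11)=+1; sign (−1)^0·+1^1·+1^0 = +1.
(a,b)_∞: sgn(111)=+, sgn(-2442)=−, so +1.
(a,b)_29: α=-2, u≡20; β=-2, v≡7 (mod 29); (20|29)=+1, (7|29)=+1; sign (−1)^0·+1^-2·+1^-2 = +1.
(a,b)_2: α=4, β=7; u≡7, v≡3 (mod 8); ε(u)ε(v)=1·1, αω(v)=4·1, βω(u)=7·0; sum ≡ 1  ⇒  -1.
Ram(111, -2442) = {2, 37}; no ℚ_2-point on the conic.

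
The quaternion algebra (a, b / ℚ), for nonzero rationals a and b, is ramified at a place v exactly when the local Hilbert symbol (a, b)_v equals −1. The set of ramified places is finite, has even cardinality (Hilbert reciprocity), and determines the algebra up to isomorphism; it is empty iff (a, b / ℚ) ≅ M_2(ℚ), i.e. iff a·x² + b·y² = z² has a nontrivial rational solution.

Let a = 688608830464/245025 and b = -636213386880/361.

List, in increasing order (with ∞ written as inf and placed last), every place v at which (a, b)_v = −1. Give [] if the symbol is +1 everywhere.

[17, 31, 37, 43]

Mod squares: a ≡ 1271209, b ≡ -597370. Check v ∈ {∞, 2, 3, 5, 11, 17, 19, 23, 31, 37, 41, 43, 47}.
v=11: a=11^-2·(≡5), b=11^0·(≡8) mod 11; (5|11)=+1, (8|11)=-1; (−1)^{-2·0·5}·(+1)^0·(-1)^-2 = +1.
v=31: a=31^0·(≡15), b=31^1·(≡30) mod 31; (15|31)=-1, (30|31)=-1; (−1)^{0·1·15}·(-1)^1·(-1)^0 = -1.
v=3: a=3^-4·(≡1), b=3^2·(≡2) mod 3; (1|3)=+1, (2|3)=-1; (−1)^{-4·2·1}·(+1)^2·(-1)^-4 = +1.
v=2: v_2(a)=10, v_2(b)=7; units ≡ 1, 3 (mod 8); ε·ε+αω+βω = 0·1+10·1+7·0 ≡ 0  ⇒  (a,b)_2 = +1.
v=∞: 1271209 > 0 and -597370 < 0  ⇒  (a,b)_∞ = +1.
v=47: a=47^1·(≡33), b=47^1·(≡21) mod 47; (33|47)=-1, (21|47)=+1; (−1)^{1·1·23}·(-1)^1·(+1)^1 = +1.
v=41: a=41^0·(≡20), b=41^1·(≡15) mod 41; (20|41)=+1, (15|41)=-1; (−1)^{0·1·20}·(+1)^1·(-1)^0 = +1.
v=5: a=5^-2·(≡4), b=5^1·(≡4) mod 5; (4|5)=+1, (4|5)=+1; (−1)^{-2·1·2}·(+1)^1·(+1)^-2 = +1.
v=17: a=17^1·(≡5), b=17^0·(≡3) mod 17; (5|17)=-1, (3|17)=-1; (−1)^{1·0·8}·(-1)^0·(-1)^1 = -1.
v=19: a=19^0·(≡8), b=19^-2·(≡1) mod 19; (8|19)=-1, (1|19)=+1; (−1)^{0·-2·9}·(-1)^-2·(+1)^0 = +1.
v=23: a=23^2·(≡21), b=23^0·(≡18) mod 23; (21|23)=-1, (18|23)=+1; (−1)^{2·0·11}·(-1)^0·(+1)^2 = +1.
v=43: a=43^1·(≡7), b=43^2·(≡29) mod 43; (7|43)=-1, (29|43)=-1; (−1)^{1·2·21}·(-1)^2·(-1)^1 = -1.
v=37: a=37^1·(≡7), b=37^0·(≡13) mod 37; (7|37)=+1, (13|37)=-1; (−1)^{1·0·18}·(+1)^0·(-1)^1 = -1.
|Ram(1271209, -597370)| = 4, even; anisotropic at {17, 31, 37, 43}.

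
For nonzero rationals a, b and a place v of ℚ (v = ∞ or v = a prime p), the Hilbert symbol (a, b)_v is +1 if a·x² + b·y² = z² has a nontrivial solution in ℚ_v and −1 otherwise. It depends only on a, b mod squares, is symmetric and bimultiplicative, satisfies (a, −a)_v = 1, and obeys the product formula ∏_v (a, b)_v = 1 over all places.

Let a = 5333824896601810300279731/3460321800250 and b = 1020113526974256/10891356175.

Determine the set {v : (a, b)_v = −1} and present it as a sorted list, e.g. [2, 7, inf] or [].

Mod squares: a ≡ 190, b ≡ 77. Check v ∈ {∞, 2, 3, 5, 7, 11, 13, 19, 23}.
v=7: a=7^-12·(≡2), b=7^-7·(≡4) mod 7; (2|7)=+1, (4|7)=+1; (−1)^{-12·-7·3}·(+1)^-7·(+1)^-12 = +1.
v=19: a=19^9·(≡12), b=19^6·(≡9) mod 19; (12|19)=-1, (9|19)=+1; (−1)^{9·6·9}·(-1)^6·(+1)^9 = +1.
v=11: a=11^2·(≡9), b=11^1·(≡10) mod 11; (9|11)=+1, (10|11)=-1; (−1)^{2·1·5}·(+1)^1·(-1)^2 = +1.
v=23: a=23^0·(≡2), b=23^-2·(≡16) mod 23; (2|23)=+1, (16|23)=+1; (−1)^{0·-2·11}·(+1)^-2·(+1)^0 = +1.
v=3: a=3^14·(≡1), b=3^6·(≡2) mod 3; (1|3)=+1, (2|3)=-1; (−1)^{14·6·1}·(+1)^6·(-1)^14 = +1.
v=2: v_2(a)=-1, v_2(b)=4; units ≡ 7, 5 (mod 8); ε·ε+αω+βω = 1·0+-1·1+4·0 ≡ 1  ⇒  (a,b)_2 = -1.
v=∞: 190 > 0 and 77 > 0  ⇒  (a,b)_∞ = +1.
v=13: a=13^4·(≡8), b=13^2·(≡10) mod 13; (8|13)=-1, (10|13)=+1; (−1)^{4·2·6}·(-1)^2·(+1)^4 = +1.
v=5: a=5^-3·(≡3), b=5^-2·(≡3) mod 5; (3|5)=-1, (3|5)=-1; (−1)^{-3·-2·2}·(-1)^-2·(-1)^-3 = -1.
(190, 77 / ℚ) ramifies at {2, 5}: a division algebra.

[2, 5]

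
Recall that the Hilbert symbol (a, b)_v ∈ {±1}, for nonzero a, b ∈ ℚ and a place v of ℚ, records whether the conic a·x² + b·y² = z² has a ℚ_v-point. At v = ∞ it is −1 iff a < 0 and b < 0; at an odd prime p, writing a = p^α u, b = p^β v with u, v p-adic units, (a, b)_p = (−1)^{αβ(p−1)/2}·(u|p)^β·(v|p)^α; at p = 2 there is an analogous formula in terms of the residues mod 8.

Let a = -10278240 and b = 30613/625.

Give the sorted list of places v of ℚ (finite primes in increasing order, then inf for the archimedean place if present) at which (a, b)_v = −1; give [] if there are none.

[2, 5, 11, 23]

Mod squares: a ≡ -13110, b ≡ 253. Check v ∈ {∞, 2, 3, 5, 7, 11, 19, 23}.
v=∞: -13110 < 0 and 253 > 0  ⇒  (a,b)_∞ = +1.
v=7: a=7^2·(≡2), b=7^0·(≡1) mod 7; (2|7)=+1, (1|7)=+1; (−1)^{2·0·3}·(+1)^0·(+1)^2 = +1.
v=23: a=23^1·(≡10), b=23^1·(≡5) mod 23; (10|23)=-1, (5|23)=-1; (−1)^{1·1·11}·(-1)^1·(-1)^1 = -1.
v=3: a=3^1·(≡1), b=3^0·(≡1) mod 3; (1|3)=+1, (1|3)=+1; (−1)^{1·0·1}·(+1)^0·(+1)^1 = +1.
v=5: a=5^1·(≡2), b=5^-4·(≡3) mod 5; (2|5)=-1, (3|5)=-1; (−1)^{1·-4·2}·(-1)^-4·(-1)^1 = -1.
v=2: v_2(a)=5, v_2(b)=0; units ≡ 5, 5 (mod 8); ε·ε+αω+βω = 0·0+5·1+0·1 ≡ 1  ⇒  (a,b)_2 = -1.
v=11: a=11^0·(≡6), b=11^3·(≡5) mod 11; (6|11)=-1, (5|11)=+1; (−1)^{0·3·5}·(-1)^3·(+1)^0 = -1.
v=19: a=19^1·(≡8), b=19^0·(≡17) mod 19; (8|19)=-1, (17|19)=+1; (−1)^{1·0·9}·(-1)^0·(+1)^1 = +1.
|Ram(-13110, 253)| = 4, even; anisotropic at {2, 5, 11, 23}.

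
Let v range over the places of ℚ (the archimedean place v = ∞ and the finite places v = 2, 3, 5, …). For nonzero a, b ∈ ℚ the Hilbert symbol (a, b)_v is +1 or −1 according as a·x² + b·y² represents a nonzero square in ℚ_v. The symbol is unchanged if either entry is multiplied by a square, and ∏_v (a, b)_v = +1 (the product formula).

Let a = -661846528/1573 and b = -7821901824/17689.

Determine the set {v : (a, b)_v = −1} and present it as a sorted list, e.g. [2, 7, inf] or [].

(a, b) ≡ (-685906, -477411) mod (ℚ^×)²; places V = {2, 3, 7, 11, 13, 17, 19, 23, 31, 37, ∞}.
(a,b)_37: α=1, u≡34; β=1, v≡26 (mod 37); (34|37)=+1, (26|37)=+1; sign (−1)^0·+1^1·+1^1 = +1.
(a,b)_19: α=0, u≡18; β=-2, v≡8 (mod 19); (18|19)=-1, (8|19)=-1; sign (−1)^0·-1^-2·-1^0 = +1.
(a,b)_2: α=9, β=14; u≡7, v≡5 (mod 8); ε(u)ε(v)=1·0, αω(v)=9·1, βω(u)=14·0; sum ≡ 1  ⇒  -1.
(a,b)_∞: sgn(-685906)=−, sgn(-477411)=−, so -1.
(a,b)_31: α=1, u≡8; β=0, v≡25 (mod 31); (8|31)=+1, (25|31)=+1; sign (−1)^0·+1^0·+1^1 = +1.
(a,b)_17: α=0, u≡10; β=1, v≡9 (mod 17); (10|17)=-1, (9|17)=+1; sign (−1)^0·-1^1·+1^0 = -1.
(a,b)_13: α=-1, u≡2; β=0, v≡12 (mod 13); (2|13)=-1, (12|13)=+1; sign (−1)^0·-1^0·+1^-1 = +1.
(a,b)_23: α=1, u≡6; β=1, v≡2 (mod 23); (6|23)=+1, (2|23)=+1; sign (−1)^1·+1^1·+1^1 = -1.
(a,b)_7: α=2, u≡6; β=-2, v≡3 (mod 7); (6|7)=-1, (3|7)=-1; sign (−1)^0·-1^-2·-1^2 = +1.
(a,b)_11: α=-2, u≡10; β=1, v≡3 (mod 11); (10|11)=-1, (3|11)=+1; sign (−1)^0·-1^1·+1^-2 = -1.
(a,b)_3: α=0, u≡2; β=1, v≡1 (mod 3); (2|3)=-1, (1|3)=+1; sign (−1)^0·-1^1·+1^0 = -1.
Ram(-685906, -477411) = {2, 3, 11, 17, 23, ∞}; no ℚ_2-point on the conic.

[2, 3, 11, 17, 23, inf]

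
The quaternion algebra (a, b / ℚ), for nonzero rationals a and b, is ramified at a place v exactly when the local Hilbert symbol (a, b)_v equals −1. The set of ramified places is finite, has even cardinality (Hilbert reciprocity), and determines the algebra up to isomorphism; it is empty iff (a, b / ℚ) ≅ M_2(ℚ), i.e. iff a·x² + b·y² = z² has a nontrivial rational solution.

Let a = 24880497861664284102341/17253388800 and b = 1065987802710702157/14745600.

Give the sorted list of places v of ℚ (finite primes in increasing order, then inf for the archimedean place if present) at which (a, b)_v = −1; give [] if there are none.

Mod squares: a ≡ 442, b ≡ 13. Check v ∈ {∞, 2, 3, 5, 11, 13, 17, 41, 43}.
v=5: a=5^-2·(≡3), b=5^-2·(≡3) mod 5; (3|5)=-1, (3|5)=-1; (−1)^{-2·-2·2}·(-1)^-2·(-1)^-2 = +1.
v=3: a=3^-6·(≡1), b=3^-2·(≡1) mod 3; (1|3)=+1, (1|3)=+1; (−1)^{-6·-2·1}·(+1)^-2·(+1)^-6 = +1.
v=41: a=41^4·(≡40), b=41^2·(≡14) mod 41; (40|41)=+1, (14|41)=-1; (−1)^{4·2·20}·(+1)^2·(-1)^4 = +1.
v=11: a=11^0·(≡10), b=11^2·(≡6) mod 11; (10|11)=-1, (6|11)=-1; (−1)^{0·2·5}·(-1)^2·(-1)^0 = +1.
v=17: a=17^3·(≡15), b=17^4·(≡13) mod 17; (15|17)=+1, (13|17)=+1; (−1)^{3·4·8}·(+1)^4·(+1)^3 = +1.
v=13: a=13^11·(≡8), b=13^7·(≡12) mod 13; (8|13)=-1, (12|13)=+1; (−1)^{11·7·6}·(-1)^7·(+1)^11 = -1.
v=2: v_2(a)=-9, v_2(b)=-16; units ≡ 5, 5 (mod 8); ε·ε+αω+βω = 0·0+-9·1+-16·1 ≡ 1  ⇒  (a,b)_2 = -1.
v=43: a=43^-2·(≡34), b=43^0·(≡41) mod 43; (34|43)=-1, (41|43)=+1; (−1)^{-2·0·21}·(-1)^0·(+1)^-2 = +1.
v=∞: 442 > 0 and 13 > 0  ⇒  (a,b)_∞ = +1.
|Ram(442, 13)| = 2, even; anisotropic at {2, 13}.

[2, 13]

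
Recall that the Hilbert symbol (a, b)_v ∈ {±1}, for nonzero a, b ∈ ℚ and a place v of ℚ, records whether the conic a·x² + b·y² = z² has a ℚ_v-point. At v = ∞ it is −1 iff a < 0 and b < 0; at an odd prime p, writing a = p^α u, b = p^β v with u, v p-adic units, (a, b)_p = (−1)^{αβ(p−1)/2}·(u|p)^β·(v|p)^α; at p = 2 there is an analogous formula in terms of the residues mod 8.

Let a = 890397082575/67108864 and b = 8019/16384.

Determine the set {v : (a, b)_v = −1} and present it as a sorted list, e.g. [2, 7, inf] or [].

Mod squares: a ≡ 44863, b ≡ 11. Check v ∈ {∞, 2, 3, 5, 7, 11, 13, 17, 29}.
v=17: a=17^1·(≡1), b=17^0·(≡14) mod 17; (1|17)=+1, (14|17)=-1; (−1)^{1·0·8}·(+1)^0·(-1)^1 = -1.
v=13: a=13^1·(≡11), b=13^0·(≡6) mod 13; (11|13)=-1, (6|13)=-1; (−1)^{1·0·6}·(-1)^0·(-1)^1 = -1.
v=29: a=29^1·(≡26), b=29^0·(≡14) mod 29; (26|29)=-1, (14|29)=-1; (−1)^{1·0·14}·(-1)^0·(-1)^1 = -1.
v=3: a=3^8·(≡1), b=3^6·(≡2) mod 3; (1|3)=+1, (2|3)=-1; (−1)^{8·6·1}·(+1)^6·(-1)^8 = +1.
v=11: a=11^2·(≡1), b=11^1·(≡5) mod 11; (1|11)=+1, (5|11)=+1; (−1)^{2·1·5}·(+1)^1·(+1)^2 = +1.
v=5: a=5^2·(≡2), b=5^0·(≡1) mod 5; (2|5)=-1, (1|5)=+1; (−1)^{2·0·2}·(-1)^0·(+1)^2 = +1.
v=7: a=7^1·(≡2), b=7^0·(≡1) mod 7; (2|7)=+1, (1|7)=+1; (−1)^{1·0·3}·(+1)^0·(+1)^1 = +1.
v=∞: 44863 > 0 and 11 > 0  ⇒  (a,b)_∞ = +1.
v=2: v_2(a)=-26, v_2(b)=-14; units ≡ 7, 3 (mod 8); ε·ε+αω+βω = 1·1+-26·1+-14·0 ≡ 1  ⇒  (a,b)_2 = -1.
Ram(44863, 11) = {2, 13, 17, 29}; no ℚ_2-point on the conic.

[2, 13, 17, 29]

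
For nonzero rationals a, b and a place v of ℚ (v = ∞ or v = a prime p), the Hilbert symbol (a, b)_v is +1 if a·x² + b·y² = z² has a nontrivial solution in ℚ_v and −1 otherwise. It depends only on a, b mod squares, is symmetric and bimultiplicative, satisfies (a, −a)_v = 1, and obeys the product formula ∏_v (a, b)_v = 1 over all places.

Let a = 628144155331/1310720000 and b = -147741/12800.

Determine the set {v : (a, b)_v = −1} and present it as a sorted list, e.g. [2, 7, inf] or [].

Mod squares: a ≡ 518, b ≡ -2442. Check v ∈ {∞, 2, 3, 5, 7, 11, 37}.
v=2: v_2(a)=-21, v_2(b)=-9; units ≡ 3, 3 (mod 8); ε·ε+αω+βω = 1·1+-21·1+-9·1 ≡ 1  ⇒  (a,b)_2 = -1.
v=3: a=3^0·(≡2), b=3^1·(≡2) mod 3; (2|3)=-1, (2|3)=-1; (−1)^{0·1·1}·(-1)^1·(-1)^0 = -1.
v=∞: 518 > 0 and -2442 < 0  ⇒  (a,b)_∞ = +1.
v=7: a=7^1·(≡4), b=7^0·(≡2) mod 7; (4|7)=+1, (2|7)=+1; (−1)^{1·0·3}·(+1)^0·(+1)^1 = +1.
v=37: a=37^3·(≡6), b=37^1·(≡17) mod 37; (6|37)=-1, (17|37)=-1; (−1)^{3·1·18}·(-1)^1·(-1)^3 = +1.
v=5: a=5^-4·(≡3), b=5^-2·(≡2) mod 5; (3|5)=-1, (2|5)=-1; (−1)^{-4·-2·2}·(-1)^-2·(-1)^-4 = +1.
v=11: a=11^6·(≡9), b=11^3·(≡3) mod 11; (9|11)=+1, (3|11)=+1; (−1)^{6·3·5}·(+1)^3·(+1)^6 = +1.
Ram(518, -2442) = {2, 3}; no ℚ_2-point on the conic.

[2, 3]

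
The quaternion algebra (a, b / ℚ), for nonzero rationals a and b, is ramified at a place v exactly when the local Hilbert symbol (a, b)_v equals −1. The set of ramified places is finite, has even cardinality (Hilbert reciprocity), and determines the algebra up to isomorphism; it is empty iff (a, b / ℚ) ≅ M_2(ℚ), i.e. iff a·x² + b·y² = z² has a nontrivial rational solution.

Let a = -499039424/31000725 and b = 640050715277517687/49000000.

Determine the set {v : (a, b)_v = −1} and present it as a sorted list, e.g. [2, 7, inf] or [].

(a, b) ≡ (-968919, 87) mod (ℚ^×)²; places V = {2, 3, 5, 7, 11, 13, 29, 37, 43, ∞}.
(a,b)_∞: sgn(-968919)=−, sgn(87)=+, so +1.
(a,b)_43: α=1, u≡33; β=2, v≡6 (mod 43); (33|43)=-1, (6|43)=+1; sign (−1)^0·-1^2·+1^1 = +1.
(a,b)_3: α=-11, u≡1; β=1, v≡2 (mod 3); (1|3)=+1, (2|3)=-1; sign (−1)^1·+1^1·-1^-11 = +1.
(a,b)_29: α=1, u≡21; β=3, v≡11 (mod 29); (21|29)=-1, (11|29)=-1; sign (−1)^0·-1^3·-1^1 = +1.
(a,b)_7: α=-1, u≡2; β=-2, v≡3 (mod 7); (2|7)=+1, (3|7)=-1; sign (−1)^0·+1^-2·-1^-1 = -1.
(a,b)_13: α=2, u≡1; β=4, v≡4 (mod 13); (1|13)=+1, (4|13)=+1; sign (−1)^0·+1^4·+1^2 = +1.
(a,b)_37: α=1, u≡36; β=2, v≡8 (mod 37); (36|37)=+1, (8|37)=-1; sign (−1)^0·+1^2·-1^1 = -1.
(a,b)_2: α=6, β=-6; u≡1, v≡7 (mod 8); ε(u)ε(v)=0·1, αω(v)=6·0, βω(u)=-6·0; sum ≡ 0  ⇒  +1.
(a,b)_5: α=-2, u≡4; β=-6, v≡2 (mod 5); (4|5)=+1, (2|5)=-1; sign (−1)^0·+1^-6·-1^-2 = +1.
(a,b)_11: α=0, u≡5; β=2, v≡8 (mod 11); (5|11)=+1, (8|11)=-1; sign (−1)^0·+1^2·-1^0 = +1.
|Ram(-968919, 87)| = 2, even; anisotropic at {7, 37}.

[7, 37]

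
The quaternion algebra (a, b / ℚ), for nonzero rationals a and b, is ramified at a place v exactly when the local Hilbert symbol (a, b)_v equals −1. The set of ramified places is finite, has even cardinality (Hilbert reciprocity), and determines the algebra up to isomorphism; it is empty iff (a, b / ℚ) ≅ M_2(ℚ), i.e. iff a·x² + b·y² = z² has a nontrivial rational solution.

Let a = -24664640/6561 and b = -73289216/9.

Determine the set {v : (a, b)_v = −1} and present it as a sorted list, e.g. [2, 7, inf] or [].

(a, b) ≡ (-65, -14) mod (ℚ^×)²; places V = {2, 3, 5, 7, 11, 13, ∞}.
(a,b)_11: α=2, u≡9; β=2, v≡7 (mod 11); (9|11)=+1, (7|11)=-1; sign (−1)^0·+1^2·-1^2 = +1.
(a,b)_7: α=2, u≡5; β=1, v≡6 (mod 7); (5|7)=-1, (6|7)=-1; sign (−1)^0·-1^1·-1^2 = -1.
(a,b)_3: α=-8, u≡1; β=-2, v≡1 (mod 3); (1|3)=+1, (1|3)=+1; sign (−1)^0·+1^-2·+1^-8 = +1.
(a,b)_2: α=6, β=9; u≡7, v≡1 (mod 8); ε(u)ε(v)=1·0, αω(v)=6·0, βω(u)=9·0; sum ≡ 0  ⇒  +1.
(a,b)_13: α=1, u≡2; β=2, v≡9 (mod 13); (2|13)=-1, (9|13)=+1; sign (−1)^0·-1^2·+1^1 = +1.
(a,b)_∞: sgn(-65)=−, sgn(-14)=−, so -1.
(a,b)_5: α=1, u≡2; β=0, v≡1 (mod 5); (2|5)=-1, (1|5)=+1; sign (−1)^0·-1^0·+1^1 = +1.
Ram(-65, -14) = {7, ∞}; no ℚ_7-point on the conic.

[7, inf]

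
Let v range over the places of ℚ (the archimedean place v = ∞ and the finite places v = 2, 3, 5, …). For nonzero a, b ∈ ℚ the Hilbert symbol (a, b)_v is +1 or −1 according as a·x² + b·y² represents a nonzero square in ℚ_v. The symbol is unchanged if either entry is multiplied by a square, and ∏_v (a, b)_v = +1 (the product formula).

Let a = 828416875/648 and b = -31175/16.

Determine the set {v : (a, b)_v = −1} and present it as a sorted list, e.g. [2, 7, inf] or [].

Mod squares: a ≡ 15686, b ≡ -1247. Check v ∈ {∞, 2, 3, 5, 11, 13, 23, 29, 31, 43}.
v=∞: 15686 > 0 and -1247 < 0  ⇒  (a,b)_∞ = +1.
v=43: a=43^0·(≡39), b=43^1·(≡38) mod 43; (39|43)=-1, (38|43)=+1; (−1)^{0·1·21}·(-1)^1·(+1)^0 = -1.
v=13: a=13^2·(≡11), b=13^0·(≡4) mod 13; (11|13)=-1, (4|13)=+1; (−1)^{2·0·6}·(-1)^0·(+1)^2 = +1.
v=3: a=3^-4·(≡2), b=3^0·(≡1) mod 3; (2|3)=-1, (1|3)=+1; (−1)^{-4·0·1}·(-1)^0·(+1)^-4 = +1.
v=31: a=31^1·(≡28), b=31^0·(≡22) mod 31; (28|31)=+1, (22|31)=-1; (−1)^{1·0·15}·(+1)^0·(-1)^1 = -1.
v=29: a=29^0·(≡12), b=29^1·(≡18) mod 29; (12|29)=-1, (18|29)=-1; (−1)^{0·1·14}·(-1)^1·(-1)^0 = -1.
v=23: a=23^1·(≡14), b=23^0·(≡8) mod 23; (14|23)=-1, (8|23)=+1; (−1)^{1·0·11}·(-1)^0·(+1)^1 = +1.
v=11: a=11^1·(≡6), b=11^0·(≡2) mod 11; (6|11)=-1, (2|11)=-1; (−1)^{1·0·5}·(-1)^0·(-1)^1 = -1.
v=2: v_2(a)=-3, v_2(b)=-4; units ≡ 3, 1 (mod 8); ε·ε+αω+βω = 1·0+-3·0+-4·1 ≡ 0  ⇒  (a,b)_2 = +1.
v=5: a=5^4·(≡4), b=5^2·(≡3) mod 5; (4|5)=+1, (3|5)=-1; (−1)^{4·2·2}·(+1)^2·(-1)^4 = +1.
|Ram(15686, -1247)| = 4, even; anisotropic at {11, 29, 31, 43}.

[11, 29, 31, 43]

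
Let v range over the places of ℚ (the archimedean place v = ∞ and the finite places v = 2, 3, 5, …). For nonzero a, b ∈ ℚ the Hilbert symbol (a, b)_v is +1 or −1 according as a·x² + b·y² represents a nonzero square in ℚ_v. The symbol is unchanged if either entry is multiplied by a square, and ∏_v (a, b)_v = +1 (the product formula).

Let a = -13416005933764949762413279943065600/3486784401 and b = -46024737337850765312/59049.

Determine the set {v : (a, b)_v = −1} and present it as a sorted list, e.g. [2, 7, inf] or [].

Mod squares: a ≡ -2821, b ≡ -329498. Check v ∈ {∞, 2, 3, 5, 7, 13, 19, 23, 29, 31, 37}.
v=∞: -2821 < 0 and -329498 < 0  ⇒  (a,b)_∞ = -1.
v=19: a=19^2·(≡14), b=19^1·(≡5) mod 19; (14|19)=-1, (5|19)=+1; (−1)^{2·1·9}·(-1)^1·(+1)^2 = -1.
v=37: a=37^2·(≡11), b=37^2·(≡2) mod 37; (11|37)=+1, (2|37)=-1; (−1)^{2·2·18}·(+1)^2·(-1)^2 = +1.
v=23: a=23^4·(≡1), b=23^3·(≡3) mod 23; (1|23)=+1, (3|23)=+1; (−1)^{4·3·11}·(+1)^3·(+1)^4 = +1.
v=3: a=3^-20·(≡2), b=3^-10·(≡1) mod 3; (2|3)=-1, (1|3)=+1; (−1)^{-20·-10·1}·(-1)^-10·(+1)^-20 = +1.
v=5: a=5^2·(≡1), b=5^0·(≡2) mod 5; (1|5)=+1, (2|5)=-1; (−1)^{2·0·2}·(+1)^0·(-1)^2 = +1.
v=31: a=31^3·(≡5), b=31^2·(≡4) mod 31; (5|31)=+1, (4|31)=+1; (−1)^{3·2·15}·(+1)^2·(+1)^3 = +1.
v=29: a=29^2·(≡3), b=29^1·(≡7) mod 29; (3|29)=-1, (7|29)=+1; (−1)^{2·1·14}·(-1)^1·(+1)^2 = -1.
v=13: a=13^3·(≡1), b=13^1·(≡1) mod 13; (1|13)=+1, (1|13)=+1; (−1)^{3·1·6}·(+1)^1·(+1)^3 = +1.
v=7: a=7^5·(≡5), b=7^2·(≡6) mod 7; (5|7)=-1, (6|7)=-1; (−1)^{5·2·3}·(-1)^2·(-1)^5 = -1.
v=2: v_2(a)=22, v_2(b)=13; units ≡ 3, 3 (mod 8); ε·ε+αω+βω = 1·1+22·1+13·1 ≡ 0  ⇒  (a,b)_2 = +1.
|Ram(-2821, -329498)| = 4, even; anisotropic at {7, 19, 29, ∞}.

[7, 19, 29, inf]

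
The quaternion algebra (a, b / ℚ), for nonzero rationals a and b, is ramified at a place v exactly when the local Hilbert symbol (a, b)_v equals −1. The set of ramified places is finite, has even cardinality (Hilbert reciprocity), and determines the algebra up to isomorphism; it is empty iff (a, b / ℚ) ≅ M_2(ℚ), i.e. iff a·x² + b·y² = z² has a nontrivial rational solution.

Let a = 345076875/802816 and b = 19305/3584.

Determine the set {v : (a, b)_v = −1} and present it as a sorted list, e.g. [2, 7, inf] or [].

[5, 7]

(a, b) ≡ (3, 30030) mod (ℚ^×)²; places V = {2, 3, 5, 7, 11, 13, ∞}.
(a,b)_13: α=2, u≡4; β=1, v≡9 (mod 13); (4|13)=+1, (9|13)=+1; sign (−1)^0·+1^1·+1^2 = +1.
(a,b)_7: α=-2, u≡6; β=-1, v≡6 (mod 7); (6|7)=-1, (6|7)=-1; sign (−1)^0·-1^-1·-1^-2 = -1.
(a,b)_3: α=3, u≡1; β=3, v≡2 (mod 3); (1|3)=+1, (2|3)=-1; sign (−1)^1·+1^3·-1^3 = +1.
(a,b)_2: α=-14, β=-9; u≡3, v≡7 (mod 8); ε(u)ε(v)=1·1, αω(v)=-14·0, βω(u)=-9·1; sum ≡ 0  ⇒  +1.
(a,b)_∞: sgn(3)=+, sgn(30030)=+, so +1.
(a,b)_5: α=4, u≡3; β=1, v≡4 (mod 5); (3|5)=-1, (4|5)=+1; sign (−1)^0·-1^1·+1^4 = -1.
(a,b)_11: α=2, u≡5; β=1, v≡8 (mod 11); (5|11)=+1, (8|11)=-1; sign (−1)^0·+1^1·-1^2 = +1.
(3, 30030 / ℚ) ramifies at {5, 7}: a division algebra.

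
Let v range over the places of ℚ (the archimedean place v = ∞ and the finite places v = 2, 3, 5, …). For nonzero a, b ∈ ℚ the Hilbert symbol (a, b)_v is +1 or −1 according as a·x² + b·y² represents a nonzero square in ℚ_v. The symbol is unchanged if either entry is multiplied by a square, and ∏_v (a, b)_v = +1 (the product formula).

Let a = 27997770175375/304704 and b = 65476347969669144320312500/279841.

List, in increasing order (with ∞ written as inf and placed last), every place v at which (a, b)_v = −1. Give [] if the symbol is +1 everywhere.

[11, 13, 29, 31]

(a, b) ≡ (76491415, 85) mod (ℚ^×)²; places V = {2, 3, 5, 7, 11, 13, 17, 23, 29, 31, ∞}.
(a,b)_7: α=1, u≡4; β=2, v≡1 (mod 7); (4|7)=+1, (1|7)=+1; sign (−1)^0·+1^2·+1^1 = +1.
(a,b)_∞: sgn(76491415)=+, sgn(85)=+, so +1.
(a,b)_2: α=-6, β=2; u≡7, v≡5 (mod 8); ε(u)ε(v)=1·0, αω(v)=-6·1, βω(u)=2·0; sum ≡ 0  ⇒  +1.
(a,b)_17: α=1, u≡10; β=3, v≡5 (mod 17); (10|17)=-1, (5|17)=-1; sign (−1)^0·-1^3·-1^1 = +1.
(a,b)_13: α=1, u≡12; β=2, v≡2 (mod 13); (12|13)=+1, (2|13)=-1; sign (−1)^0·+1^2·-1^1 = -1.
(a,b)_3: α=-2, u≡1; β=0, v≡1 (mod 3); (1|3)=+1, (1|3)=+1; sign (−1)^0·+1^0·+1^-2 = +1.
(a,b)_31: α=1, u≡1; β=2, v≡24 (mod 31); (1|31)=+1, (24|31)=-1; sign (−1)^0·+1^2·-1^1 = -1.
(a,b)_23: α=-2, u≡2; β=-4, v≡16 (mod 23); (2|23)=+1, (16|23)=+1; sign (−1)^0·+1^-4·+1^-2 = +1.
(a,b)_11: α=5, u≡1; β=8, v≡8 (mod 11); (1|11)=+1, (8|11)=-1; sign (−1)^0·+1^8·-1^5 = -1.
(a,b)_5: α=3, u≡2; β=9, v≡2 (mod 5); (2|5)=-1, (2|5)=-1; sign (−1)^0·-1^9·-1^3 = +1.
(a,b)_29: α=1, u≡26; β=0, v≡11 (mod 29); (26|29)=-1, (11|29)=-1; sign (−1)^0·-1^0·-1^1 = -1.
Ram(76491415, 85) = {11, 13, 29, 31}; no ℚ_11-point on the conic.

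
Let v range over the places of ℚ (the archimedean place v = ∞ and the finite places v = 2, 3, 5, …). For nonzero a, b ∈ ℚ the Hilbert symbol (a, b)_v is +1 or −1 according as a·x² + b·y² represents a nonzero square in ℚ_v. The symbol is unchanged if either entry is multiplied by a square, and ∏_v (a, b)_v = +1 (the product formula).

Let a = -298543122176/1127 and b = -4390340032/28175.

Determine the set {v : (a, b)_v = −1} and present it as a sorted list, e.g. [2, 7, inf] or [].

Mod squares: a ≡ -96577, b ≡ -5681. Check v ∈ {∞, 2, 5, 7, 13, 17, 19, 23, 31}.
v=∞: -96577 < 0 and -5681 < 0  ⇒  (a,b)_∞ = -1.
v=2: v_2(a)=8, v_2(b)=6; units ≡ 7, 7 (mod 8); ε·ε+αω+βω = 1·1+8·0+6·0 ≡ 1  ⇒  (a,b)_2 = -1.
v=7: a=7^-2·(≡1), b=7^-2·(≡6) mod 7; (1|7)=+1, (6|7)=-1; (−1)^{-2·-2·3}·(+1)^-2·(-1)^-2 = +1.
v=31: a=31^2·(≡25), b=31^2·(≡26) mod 31; (25|31)=+1, (26|31)=-1; (−1)^{2·2·15}·(+1)^2·(-1)^2 = +1.
v=13: a=13^1·(≡7), b=13^1·(≡2) mod 13; (7|13)=-1, (2|13)=-1; (−1)^{1·1·6}·(-1)^1·(-1)^1 = +1.
v=5: a=5^0·(≡2), b=5^-2·(≡4) mod 5; (2|5)=-1, (4|5)=+1; (−1)^{0·-2·2}·(-1)^-2·(+1)^0 = +1.
v=17: a=17^3·(≡11), b=17^2·(≡3) mod 17; (11|17)=-1, (3|17)=-1; (−1)^{3·2·8}·(-1)^2·(-1)^3 = -1.
v=23: a=23^-1·(≡17), b=23^-1·(≡3) mod 23; (17|23)=-1, (3|23)=+1; (−1)^{-1·-1·11}·(-1)^-1·(+1)^-1 = +1.
v=19: a=19^1·(≡6), b=19^1·(≡7) mod 19; (6|19)=+1, (7|19)=+1; (−1)^{1·1·9}·(+1)^1·(+1)^1 = -1.
Ram(-96577, -5681) = {2, 17, 19, ∞}; no ℚ_2-point on the conic.

[2, 17, 19, inf]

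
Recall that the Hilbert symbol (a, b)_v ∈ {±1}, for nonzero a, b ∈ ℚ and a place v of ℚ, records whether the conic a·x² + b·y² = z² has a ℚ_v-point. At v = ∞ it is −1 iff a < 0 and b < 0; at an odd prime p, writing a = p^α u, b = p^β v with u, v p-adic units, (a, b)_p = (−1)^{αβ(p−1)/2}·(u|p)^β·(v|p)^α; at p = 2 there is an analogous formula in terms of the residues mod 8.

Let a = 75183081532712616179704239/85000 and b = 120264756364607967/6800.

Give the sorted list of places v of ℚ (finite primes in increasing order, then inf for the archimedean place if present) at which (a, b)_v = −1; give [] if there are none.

[2, 3, 7, 17]

(a, b) ≡ (44574, 119) mod (ℚ^×)²; places V = {2, 3, 5, 7, 17, 19, 23, 29, ∞}.
(a,b)_7: α=4, u≡6; β=3, v≡5 (mod 7); (6|7)=-1, (5|7)=-1; sign (−1)^0·-1^3·-1^4 = -1.
(a,b)_2: α=-3, β=-4; u≡7, v≡7 (mod 8); ε(u)ε(v)=1·1, αω(v)=-3·0, βω(u)=-4·0; sum ≡ 1  ⇒  -1.
(a,b)_∞: sgn(44574)=+, sgn(119)=+, so +1.
(a,b)_29: α=2, u≡1; β=0, v≡3 (mod 29); (1|29)=+1, (3|29)=-1; sign (−1)^0·+1^0·-1^2 = +1.
(a,b)_17: α=-1, u≡16; β=-1, v≡12 (mod 17); (16|17)=+1, (12|17)=-1; sign (−1)^0·+1^-1·-1^-1 = -1.
(a,b)_23: α=7, u≡6; β=6, v≡1 (mod 23); (6|23)=+1, (1|23)=+1; sign (−1)^0·+1^6·+1^7 = +1.
(a,b)_3: α=13, u≡2; β=8, v≡2 (mod 3); (2|3)=-1, (2|3)=-1; sign (−1)^0·-1^8·-1^13 = -1.
(a,b)_19: α=3, u≡4; β=2, v≡5 (mod 19); (4|19)=+1, (5|19)=+1; sign (−1)^0·+1^2·+1^3 = +1.
(a,b)_5: α=-4, u≡4; β=-2, v≡1 (mod 5); (4|5)=+1, (1|5)=+1; sign (−1)^0·+1^-2·+1^-4 = +1.
Ram(44574, 119) = {2, 3, 7, 17}; no ℚ_2-point on the conic.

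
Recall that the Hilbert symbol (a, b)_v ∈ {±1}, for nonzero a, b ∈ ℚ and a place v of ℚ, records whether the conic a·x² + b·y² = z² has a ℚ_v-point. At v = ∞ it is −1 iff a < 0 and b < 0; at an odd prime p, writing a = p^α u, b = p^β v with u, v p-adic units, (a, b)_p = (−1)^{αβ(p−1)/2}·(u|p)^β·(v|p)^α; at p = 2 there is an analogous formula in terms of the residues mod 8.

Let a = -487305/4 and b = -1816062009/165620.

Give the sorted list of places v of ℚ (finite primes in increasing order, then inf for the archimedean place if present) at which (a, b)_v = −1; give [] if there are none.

Mod squares: a ≡ -1105, b ≡ -4845. Check v ∈ {∞, 2, 3, 5, 7, 13, 17, 19, 37}.
v=37: a=37^0·(≡24), b=37^4·(≡13) mod 37; (24|37)=-1, (13|37)=-1; (−1)^{0·4·18}·(-1)^4·(-1)^0 = +1.
v=19: a=19^0·(≡16), b=19^1·(≡17) mod 19; (16|19)=+1, (17|19)=+1; (−1)^{0·1·9}·(+1)^1·(+1)^0 = +1.
v=13: a=13^1·(≡5), b=13^-2·(≡1) mod 13; (5|13)=-1, (1|13)=+1; (−1)^{1·-2·6}·(-1)^-2·(+1)^1 = +1.
v=3: a=3^2·(≡2), b=3^1·(≡2) mod 3; (2|3)=-1, (2|3)=-1; (−1)^{2·1·1}·(-1)^1·(-1)^2 = -1.
v=∞: -1105 < 0 and -4845 < 0  ⇒  (a,b)_∞ = -1.
v=7: a=7^2·(≡4), b=7^-2·(≡6) mod 7; (4|7)=+1, (6|7)=-1; (−1)^{2·-2·3}·(+1)^-2·(-1)^2 = +1.
v=17: a=17^1·(≡12), b=17^1·(≡4) mod 17; (12|17)=-1, (4|17)=+1; (−1)^{1·1·8}·(-1)^1·(+1)^1 = -1.
v=5: a=5^1·(≡1), b=5^-1·(≡4) mod 5; (1|5)=+1, (4|5)=+1; (−1)^{1·-1·2}·(+1)^-1·(+1)^1 = +1.
v=2: v_2(a)=-2, v_2(b)=-2; units ≡ 7, 3 (mod 8); ε·ε+αω+βω = 1·1+-2·1+-2·0 ≡ 1  ⇒  (a,b)_2 = -1.
(-1105, -4845 / ℚ) ramifies at {2, 3, 17, ∞}: a division algebra.

[2, 3, 17, inf]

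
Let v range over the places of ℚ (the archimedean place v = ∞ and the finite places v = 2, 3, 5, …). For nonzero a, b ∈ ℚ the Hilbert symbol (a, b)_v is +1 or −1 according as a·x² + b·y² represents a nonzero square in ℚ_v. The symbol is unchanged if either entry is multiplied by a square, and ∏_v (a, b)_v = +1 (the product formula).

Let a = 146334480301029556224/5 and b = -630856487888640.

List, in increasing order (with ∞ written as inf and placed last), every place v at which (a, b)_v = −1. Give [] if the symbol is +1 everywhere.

(a, b) ≡ (60436870, -3335) mod (ℚ^×)²; places V = {2, 3, 5, 13, 17, 23, 29, 41, ∞}.
(a,b)_29: α=1, u≡17; β=1, v≡22 (mod 29); (17|29)=-1, (22|29)=+1; sign (−1)^0·-1^1·+1^1 = -1.
(a,b)_3: α=2, u≡1; β=2, v≡1 (mod 3); (1|3)=+1, (1|3)=+1; sign (−1)^0·+1^2·+1^2 = +1.
(a,b)_23: α=1, u≡2; β=1, v≡18 (mod 23); (2|23)=+1, (18|23)=+1; sign (−1)^1·+1^1·+1^1 = -1.
(a,b)_∞: sgn(60436870)=+, sgn(-3335)=−, so +1.
(a,b)_13: α=3, u≡2; β=2, v≡8 (mod 13); (2|13)=-1, (8|13)=-1; sign (−1)^0·-1^2·-1^3 = -1.
(a,b)_2: α=15, β=8; u≡3, v≡1 (mod 8); ε(u)ε(v)=1·0, αω(v)=15·0, βω(u)=8·1; sum ≡ 0  ⇒  +1.
(a,b)_5: α=-1, u≡4; β=1, v≡2 (mod 5); (4|5)=+1, (2|5)=-1; sign (−1)^0·+1^1·-1^-1 = -1.
(a,b)_17: α=3, u≡16; β=2, v≡14 (mod 17); (16|17)=+1, (14|17)=-1; sign (−1)^0·+1^2·-1^3 = -1.
(a,b)_41: α=3, u≡17; β=2, v≡28 (mod 41); (17|41)=-1, (28|41)=-1; sign (−1)^0·-1^2·-1^3 = -1.
Ram(60436870, -3335) = {5, 13, 17, 23, 29, 41}; no ℚ_5-point on the conic.

[5, 13, 17, 23, 29, 41]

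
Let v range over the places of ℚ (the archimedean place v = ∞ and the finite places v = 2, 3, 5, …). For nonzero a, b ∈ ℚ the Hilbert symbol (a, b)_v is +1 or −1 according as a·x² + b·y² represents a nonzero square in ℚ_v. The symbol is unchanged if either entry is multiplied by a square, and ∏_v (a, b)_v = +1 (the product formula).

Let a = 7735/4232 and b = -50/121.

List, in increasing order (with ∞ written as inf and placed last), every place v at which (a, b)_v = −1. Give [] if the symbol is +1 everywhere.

(a, b) ≡ (15470, -2) mod (ℚ^×)²; places V = {2, 5, 7, 11, 13, 17, 23, ∞}.
(a,b)_13: α=1, u≡7; β=0, v≡7 (mod 13); (7|13)=-1, (7|13)=-1; sign (−1)^0·-1^0·-1^1 = -1.
(a,b)_23: α=-2, u≡21; β=0, v≡7 (mod 23); (21|23)=-1, (7|23)=-1; sign (−1)^0·-1^0·-1^-2 = +1.
(a,b)_11: α=0, u≡3; β=-2, v≡5 (mod 11); (3|11)=+1, (5|11)=+1; sign (−1)^0·+1^-2·+1^0 = +1.
(a,b)_7: α=1, u≡5; β=0, v≡3 (mod 7); (5|7)=-1, (3|7)=-1; sign (−1)^0·-1^0·-1^1 = -1.
(a,b)_5: α=1, u≡1; β=2, v≡3 (mod 5); (1|5)=+1, (3|5)=-1; sign (−1)^0·+1^2·-1^1 = -1.
(a,b)_∞: sgn(15470)=+, sgn(-2)=−, so +1.
(a,b)_2: α=-3, β=1; u≡7, v≡7 (mod 8); ε(u)ε(v)=1·1, αω(v)=-3·0, βω(u)=1·0; sum ≡ 1  ⇒  -1.
(a,b)_17: α=1, u≡4; β=0, v≡9 (mod 17); (4|17)=+1, (9|17)=+1; sign (−1)^0·+1^0·+1^1 = +1.
(15470, -2 / ℚ) ramifies at {2, 5, 7, 13}: a division algebra.

[2, 5, 7, 13]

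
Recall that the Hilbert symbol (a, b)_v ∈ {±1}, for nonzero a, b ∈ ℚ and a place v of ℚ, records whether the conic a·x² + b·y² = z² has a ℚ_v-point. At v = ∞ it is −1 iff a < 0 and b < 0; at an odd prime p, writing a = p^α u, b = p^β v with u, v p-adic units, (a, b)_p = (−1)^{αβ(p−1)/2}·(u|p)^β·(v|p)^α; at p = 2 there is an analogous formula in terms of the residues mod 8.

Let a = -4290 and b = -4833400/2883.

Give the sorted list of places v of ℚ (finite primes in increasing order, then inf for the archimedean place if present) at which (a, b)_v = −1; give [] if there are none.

[5, 11, 13, inf]

(a, b) ≡ (-4290, -858) mod (ℚ^×)²; places V = {2, 3, 5, 11, 13, 31, ∞}.
(a,b)_2: α=1, β=3; u≡7, v≡3 (mod 8); ε(u)ε(v)=1·1, αω(v)=1·1, βω(u)=3·0; sum ≡ 0  ⇒  +1.
(a,b)_5: α=1, u≡2; β=2, v≡3 (mod 5); (2|5)=-1, (3|5)=-1; sign (−1)^0·-1^2·-1^1 = -1.
(a,b)_∞: sgn(-4290)=−, sgn(-858)=−, so -1.
(a,b)_3: α=1, u≡1; β=-1, v≡2 (mod 3); (1|3)=+1, (2|3)=-1; sign (−1)^1·+1^-1·-1^1 = +1.
(a,b)_11: α=1, u≡6; β=1, v≡6 (mod 11); (6|11)=-1, (6|11)=-1; sign (−1)^1·-1^1·-1^1 = -1.
(a,b)_31: α=0, u≡19; β=-2, v≡9 (mod 31); (19|31)=+1, (9|31)=+1; sign (−1)^0·+1^-2·+1^0 = +1.
(a,b)_13: α=1, u≡8; β=3, v≡1 (mod 13); (8|13)=-1, (1|13)=+1; sign (−1)^0·-1^3·+1^1 = -1.
Ram(-4290, -858) = {5, 11, 13, ∞}; no ℚ_5-point on the conic.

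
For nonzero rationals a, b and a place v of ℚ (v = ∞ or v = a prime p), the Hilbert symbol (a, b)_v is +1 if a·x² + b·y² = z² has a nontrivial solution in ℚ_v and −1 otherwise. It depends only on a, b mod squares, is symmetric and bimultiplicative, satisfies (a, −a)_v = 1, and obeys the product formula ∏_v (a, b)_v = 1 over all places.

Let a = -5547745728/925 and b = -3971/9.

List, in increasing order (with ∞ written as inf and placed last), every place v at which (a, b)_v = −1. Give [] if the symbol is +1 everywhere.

(a, b) ≡ (-259, -11) mod (ℚ^×)²; places V = {2, 3, 5, 7, 11, 17, 19, 23, 37, ∞}.
(a,b)_5: α=-2, u≡1; β=0, v≡1 (mod 5); (1|5)=+1, (1|5)=+1; sign (−1)^0·+1^0·+1^-2 = +1.
(a,b)_7: α=1, u≡3; β=0, v≡6 (mod 7); (3|7)=-1, (6|7)=-1; sign (−1)^0·-1^0·-1^1 = -1.
(a,b)_17: α=2, u≡2; β=0, v≡14 (mod 17); (2|17)=+1, (14|17)=-1; sign (−1)^0·+1^0·-1^2 = +1.
(a,b)_2: α=6, β=0; u≡5, v≡5 (mod 8); ε(u)ε(v)=0·0, αω(v)=6·1, βω(u)=0·1; sum ≡ 0  ⇒  +1.
(a,b)_∞: sgn(-259)=−, sgn(-11)=−, so -1.
(a,b)_23: α=2, u≡11; β=0, v≡6 (mod 23); (11|23)=-1, (6|23)=+1; sign (−1)^0·-1^0·+1^2 = +1.
(a,b)_19: α=0, u≡4; β=2, v≡3 (mod 19); (4|19)=+1, (3|19)=-1; sign (−1)^0·+1^2·-1^0 = +1.
(a,b)_37: α=-1, u≡30; β=0, v≡11 (mod 37); (30|37)=+1, (11|37)=+1; sign (−1)^0·+1^0·+1^-1 = +1.
(a,b)_11: α=0, u≡3; β=1, v≡10 (mod 11); (3|11)=+1, (10|11)=-1; sign (−1)^0·+1^1·-1^0 = +1.
(a,b)_3: α=4, u≡2; β=-2, v≡1 (mod 3); (2|3)=-1, (1|3)=+1; sign (−1)^0·-1^-2·+1^4 = +1.
(-259, -11 / ℚ) ramifies at {7, ∞}: a division algebra.

[7, inf]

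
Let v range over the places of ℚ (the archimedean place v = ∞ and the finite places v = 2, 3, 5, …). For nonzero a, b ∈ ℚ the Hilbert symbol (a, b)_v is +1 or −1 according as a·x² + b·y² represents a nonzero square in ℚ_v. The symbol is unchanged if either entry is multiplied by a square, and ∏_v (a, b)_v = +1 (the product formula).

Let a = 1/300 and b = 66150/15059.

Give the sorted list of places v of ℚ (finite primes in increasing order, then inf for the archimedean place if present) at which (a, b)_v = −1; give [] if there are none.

Mod squares: a ≡ 3, b ≡ 66. Check v ∈ {∞, 2, 3, 5, 7, 11, 37}.
v=5: a=5^-2·(≡3), b=5^2·(≡4) mod 5; (3|5)=-1, (4|5)=+1; (−1)^{-2·2·2}·(-1)^2·(+1)^-2 = +1.
v=2: v_2(a)=-2, v_2(b)=1; units ≡ 3, 1 (mod 8); ε·ε+αω+βω = 1·0+-2·0+1·1 ≡ 1  ⇒  (a,b)_2 = -1.
v=11: a=11^0·(≡4), b=11^-1·(≡8) mod 11; (4|11)=+1, (8|11)=-1; (−1)^{0·-1·5}·(+1)^-1·(-1)^0 = +1.
v=7: a=7^0·(≡6), b=7^2·(≡3) mod 7; (6|7)=-1, (3|7)=-1; (−1)^{0·2·3}·(-1)^2·(-1)^0 = +1.
v=3: a=3^-1·(≡1), b=3^3·(≡1) mod 3; (1|3)=+1, (1|3)=+1; (−1)^{-1·3·1}·(+1)^3·(+1)^-1 = -1.
v=∞: 3 > 0 and 66 > 0  ⇒  (a,b)_∞ = +1.
v=37: a=37^0·(≡28), b=37^-2·(≡23) mod 37; (28|37)=+1, (23|37)=-1; (−1)^{0·-2·18}·(+1)^-2·(-1)^0 = +1.
|Ram(3, 66)| = 2, even; anisotropic at {2, 3}.

[2, 3]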